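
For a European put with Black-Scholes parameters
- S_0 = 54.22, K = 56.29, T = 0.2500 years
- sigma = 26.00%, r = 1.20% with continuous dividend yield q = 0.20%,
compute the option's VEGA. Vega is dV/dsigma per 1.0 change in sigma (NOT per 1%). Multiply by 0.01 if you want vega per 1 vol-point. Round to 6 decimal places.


Answer: Vega = 10.587359

Derivation:
d1 = -0.2039773493; d2 = -0.3339773493
phi(d1) = 0.3907286644; exp(-qT) = 0.9995001250; exp(-rT) = 0.9970044955
Vega = S * exp(-qT) * phi(d1) * sqrt(T) = 54.2200 * 0.9995001250 * 0.3907286644 * 0.5000000000 = 10.587359


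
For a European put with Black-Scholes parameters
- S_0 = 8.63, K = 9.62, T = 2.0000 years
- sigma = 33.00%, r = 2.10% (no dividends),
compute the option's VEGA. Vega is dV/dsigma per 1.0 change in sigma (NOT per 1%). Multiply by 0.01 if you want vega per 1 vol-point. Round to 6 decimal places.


Answer: Vega = 4.848997

Derivation:
d1 = 0.0906387480; d2 = -0.3760517276
phi(d1) = 0.3973069098; exp(-qT) = 1.0000000000; exp(-rT) = 0.9588697806
Vega = S * exp(-qT) * phi(d1) * sqrt(T) = 8.6300 * 1.0000000000 * 0.3973069098 * 1.4142135624 = 4.848997


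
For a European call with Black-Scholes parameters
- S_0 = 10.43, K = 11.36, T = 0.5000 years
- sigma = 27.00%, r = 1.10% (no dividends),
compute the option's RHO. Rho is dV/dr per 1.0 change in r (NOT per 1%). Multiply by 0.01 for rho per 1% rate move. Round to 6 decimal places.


d1 = -0.3231066521; d2 = -0.5140254830
phi(d1) = 0.3786520810; exp(-qT) = 1.0000000000; exp(-rT) = 0.9945150973
N(d2) = 0.3036170872
Rho = K*T*exp(-rT)*N(d2) = 11.3600 * 0.5000 * 0.9945150973 * 0.3036170872 = 1.715086

Answer: Rho = 1.715086


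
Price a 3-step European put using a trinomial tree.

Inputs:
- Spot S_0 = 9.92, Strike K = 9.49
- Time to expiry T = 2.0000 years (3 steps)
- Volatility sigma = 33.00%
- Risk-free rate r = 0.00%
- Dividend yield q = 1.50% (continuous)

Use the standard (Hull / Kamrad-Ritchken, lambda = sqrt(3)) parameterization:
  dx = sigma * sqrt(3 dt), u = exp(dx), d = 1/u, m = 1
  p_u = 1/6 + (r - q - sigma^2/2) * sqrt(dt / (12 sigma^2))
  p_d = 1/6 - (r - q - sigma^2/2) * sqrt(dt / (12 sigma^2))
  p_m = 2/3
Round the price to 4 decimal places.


dt = T/N = 0.666667; dx = sigma*sqrt(3*dt) = 0.466690
u = exp(dx) = 1.594708; d = 1/u = 0.627074
p_u = 0.117062, p_m = 0.666667, p_d = 0.216271
Discount per step: exp(-r*dt) = 1.000000
Stock lattice S(k, j) with j the centered position index:
  k=0: S(0,+0) = 9.9200
  k=1: S(1,-1) = 6.2206; S(1,+0) = 9.9200; S(1,+1) = 15.8195
  k=2: S(2,-2) = 3.9008; S(2,-1) = 6.2206; S(2,+0) = 9.9200; S(2,+1) = 15.8195; S(2,+2) = 25.2275
  k=3: S(3,-3) = 2.4461; S(3,-2) = 3.9008; S(3,-1) = 6.2206; S(3,+0) = 9.9200; S(3,+1) = 15.8195; S(3,+2) = 25.2275; S(3,+3) = 40.2305
Terminal payoffs V(N, j) = max(K - S_T, 0):
  V(3,-3) = 7.043933; V(3,-2) = 5.589238; V(3,-1) = 3.269424; V(3,+0) = 0.000000; V(3,+1) = 0.000000; V(3,+2) = 0.000000; V(3,+3) = 0.000000
Backward induction: V(k, j) = exp(-r*dt) * [p_u * V(k+1, j+1) + p_m * V(k+1, j) + p_d * V(k+1, j-1)]
  V(2,-2) = exp(-r*dt) * [p_u*3.269424 + p_m*5.589238 + p_d*7.043933] = 5.632284
  V(2,-1) = exp(-r*dt) * [p_u*0.000000 + p_m*3.269424 + p_d*5.589238] = 3.388408
  V(2,+0) = exp(-r*dt) * [p_u*0.000000 + p_m*0.000000 + p_d*3.269424] = 0.707083
  V(2,+1) = exp(-r*dt) * [p_u*0.000000 + p_m*0.000000 + p_d*0.000000] = 0.000000
  V(2,+2) = exp(-r*dt) * [p_u*0.000000 + p_m*0.000000 + p_d*0.000000] = 0.000000
  V(1,-1) = exp(-r*dt) * [p_u*0.707083 + p_m*3.388408 + p_d*5.632284] = 3.559812
  V(1,+0) = exp(-r*dt) * [p_u*0.000000 + p_m*0.707083 + p_d*3.388408] = 1.204204
  V(1,+1) = exp(-r*dt) * [p_u*0.000000 + p_m*0.000000 + p_d*0.707083] = 0.152922
  V(0,+0) = exp(-r*dt) * [p_u*0.152922 + p_m*1.204204 + p_d*3.559812] = 1.590589

Answer: Price = V(0,0) = 1.5906


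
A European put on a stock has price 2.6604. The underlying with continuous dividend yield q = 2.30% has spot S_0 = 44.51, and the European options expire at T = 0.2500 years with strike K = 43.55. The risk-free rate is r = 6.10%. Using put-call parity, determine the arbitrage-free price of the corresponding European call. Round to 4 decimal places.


Put-call parity: C - P = S_0 * exp(-qT) - K * exp(-rT).
S_0 * exp(-qT) = 44.5100 * 0.99426650 = 44.25480190
K * exp(-rT) = 43.5500 * 0.98486569 = 42.89090090
C = P + S*exp(-qT) - K*exp(-rT)
C = 2.6604 + 44.25480190 - 42.89090090 = 4.0243

Answer: Call price = 4.0243


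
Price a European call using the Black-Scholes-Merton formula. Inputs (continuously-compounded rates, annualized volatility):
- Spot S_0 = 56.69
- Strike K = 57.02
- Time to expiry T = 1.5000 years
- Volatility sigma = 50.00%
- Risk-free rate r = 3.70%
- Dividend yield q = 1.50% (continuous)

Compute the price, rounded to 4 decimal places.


Answer: Price = 13.9099

Derivation:
d1 = (ln(S/K) + (r - q + 0.5*sigma^2) * T) / (sigma * sqrt(T)) = 0.35059668
d2 = d1 - sigma * sqrt(T) = -0.26177575
exp(-rT) = 0.94601202; exp(-qT) = 0.97775124
C = S_0 * exp(-qT) * N(d1) - K * exp(-rT) * N(d2)
N(d1) = 0.63705453; N(d2) = 0.39674717
C = 56.6900 * 0.97775124 * 0.63705453 - 57.0200 * 0.94601202 * 0.39674717 = 13.9099


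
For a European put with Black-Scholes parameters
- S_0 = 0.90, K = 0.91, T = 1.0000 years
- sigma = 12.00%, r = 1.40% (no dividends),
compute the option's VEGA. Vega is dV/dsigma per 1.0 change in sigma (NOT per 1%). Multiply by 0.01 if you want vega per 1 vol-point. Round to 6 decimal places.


Answer: Vega = 0.357766

Derivation:
d1 = 0.0845846984; d2 = -0.0354153016
phi(d1) = 0.3975176995; exp(-qT) = 1.0000000000; exp(-rT) = 0.9860975443
Vega = S * exp(-qT) * phi(d1) * sqrt(T) = 0.9000 * 1.0000000000 * 0.3975176995 * 1.0000000000 = 0.357766


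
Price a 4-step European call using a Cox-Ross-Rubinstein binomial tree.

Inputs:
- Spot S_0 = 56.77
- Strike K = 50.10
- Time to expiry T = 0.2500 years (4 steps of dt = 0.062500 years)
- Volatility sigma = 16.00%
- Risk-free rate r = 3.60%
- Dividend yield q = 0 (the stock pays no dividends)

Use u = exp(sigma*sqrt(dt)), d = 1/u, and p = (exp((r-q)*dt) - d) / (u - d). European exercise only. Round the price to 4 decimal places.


Answer: Price = V(0,0) = 7.2110

Derivation:
dt = T/N = 0.062500
u = exp(sigma*sqrt(dt)) = 1.040811; d = 1/u = 0.960789
p = (exp((r-q)*dt) - d) / (u - d) = 0.518150
Discount per step: exp(-r*dt) = 0.997753
Stock lattice S(k, i) with i counting down-moves:
  k=0: S(0,0) = 56.7700
  k=1: S(1,0) = 59.0868; S(1,1) = 54.5440
  k=2: S(2,0) = 61.4982; S(2,1) = 56.7700; S(2,2) = 52.4053
  k=3: S(3,0) = 64.0080; S(3,1) = 59.0868; S(3,2) = 54.5440; S(3,3) = 50.3505
  k=4: S(4,0) = 66.6202; S(4,1) = 61.4982; S(4,2) = 56.7700; S(4,3) = 52.4053; S(4,4) = 48.3762
Terminal payoffs V(N, i) = max(S_T - K, 0):
  V(4,0) = 16.520212; V(4,1) = 11.398207; V(4,2) = 6.670000; V(4,3) = 2.305315; V(4,4) = 0.000000
Backward induction: V(k, i) = exp(-r*dt) * [p * V(k+1, i) + (1-p) * V(k+1, i+1)].
  V(3,0) = exp(-r*dt) * [p*16.520212 + (1-p)*11.398207] = 14.020595
  V(3,1) = exp(-r*dt) * [p*11.398207 + (1-p)*6.670000] = 9.099426
  V(3,2) = exp(-r*dt) * [p*6.670000 + (1-p)*2.305315] = 4.556615
  V(3,3) = exp(-r*dt) * [p*2.305315 + (1-p)*0.000000] = 1.191815
  V(2,0) = exp(-r*dt) * [p*14.020595 + (1-p)*9.099426] = 11.623150
  V(2,1) = exp(-r*dt) * [p*9.099426 + (1-p)*4.556615] = 6.894943
  V(2,2) = exp(-r*dt) * [p*4.556615 + (1-p)*1.191815] = 2.928691
  V(1,0) = exp(-r*dt) * [p*11.623150 + (1-p)*6.894943] = 9.323864
  V(1,1) = exp(-r*dt) * [p*6.894943 + (1-p)*2.928691] = 4.972606
  V(0,0) = exp(-r*dt) * [p*9.323864 + (1-p)*4.972606] = 7.210969


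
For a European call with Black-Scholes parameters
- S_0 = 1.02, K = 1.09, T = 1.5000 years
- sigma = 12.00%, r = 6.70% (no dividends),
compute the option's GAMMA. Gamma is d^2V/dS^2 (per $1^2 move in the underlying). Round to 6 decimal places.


Answer: Gamma = 2.539764

Derivation:
d1 = 0.3056754384; d2 = 0.1587060538
phi(d1) = 0.3807328732; exp(-qT) = 1.0000000000; exp(-rT) = 0.9043851124
Gamma = exp(-qT) * phi(d1) / (S * sigma * sqrt(T)) = 1.0000000000 * 0.3807328732 / (1.0200 * 0.1200 * 1.2247448714) = 2.539764


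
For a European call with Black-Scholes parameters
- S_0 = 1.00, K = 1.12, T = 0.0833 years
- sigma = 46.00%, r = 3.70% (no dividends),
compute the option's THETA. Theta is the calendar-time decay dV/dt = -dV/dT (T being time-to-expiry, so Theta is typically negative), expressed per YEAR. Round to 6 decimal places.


d1 = -0.7640131695; d2 = -0.8967771706
phi(d1) = 0.2979598316; exp(-qT) = 1.0000000000; exp(-rT) = 0.9969226448
Theta = -S*exp(-qT)*phi(d1)*sigma/(2*sqrt(T)) - r*K*exp(-rT)*N(d2) + q*S*exp(-qT)*N(d1)
N(d1) = 0.2224296973; N(d2) = 0.1849189161; sqrt(T) = 0.2886173938
Term 1 = -1.0000 * 1.0000000000 * 0.2979598316 * 0.4600 / (2 * 0.2886173938) = -0.2374450145
Term 2 = -0.0370 * 1.1200 * 0.9969226448 * 0.1849189161 = -0.0076394580
Term 3 = 0 (no dividend yield, q = 0)
Theta = -0.2374450145 + (-0.0076394580) + (0.0000000000) = -0.245084

Answer: Theta = -0.245084


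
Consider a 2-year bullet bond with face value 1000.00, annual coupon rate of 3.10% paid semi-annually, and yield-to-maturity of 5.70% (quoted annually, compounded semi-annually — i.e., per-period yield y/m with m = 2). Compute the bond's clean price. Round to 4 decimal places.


Answer: Price = 951.5039

Derivation:
Coupon per period c = face * coupon_rate / m = 15.500000
Periods per year m = 2; per-period yield y/m = 0.028500
Number of cashflows N = 4
Cashflows (t years, CF_t, discount factor 1/(1+y/m)^(m*t), PV):
  t = 0.5000: CF_t = 15.500000, DF = 0.972290, PV = 15.070491
  t = 1.0000: CF_t = 15.500000, DF = 0.945347, PV = 14.652884
  t = 1.5000: CF_t = 15.500000, DF = 0.919152, PV = 14.246849
  t = 2.0000: CF_t = 1015.500000, DF = 0.893682, PV = 907.533664
Price P = sum_t PV_t = 951.503887


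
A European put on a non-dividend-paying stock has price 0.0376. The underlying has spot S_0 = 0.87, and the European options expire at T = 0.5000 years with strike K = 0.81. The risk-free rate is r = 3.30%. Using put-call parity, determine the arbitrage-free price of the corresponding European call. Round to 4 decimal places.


Answer: Call price = 0.1109

Derivation:
Put-call parity: C - P = S_0 * exp(-qT) - K * exp(-rT).
S_0 * exp(-qT) = 0.8700 * 1.00000000 = 0.87000000
K * exp(-rT) = 0.8100 * 0.98363538 = 0.79674466
C = P + S*exp(-qT) - K*exp(-rT)
C = 0.0376 + 0.87000000 - 0.79674466 = 0.1109


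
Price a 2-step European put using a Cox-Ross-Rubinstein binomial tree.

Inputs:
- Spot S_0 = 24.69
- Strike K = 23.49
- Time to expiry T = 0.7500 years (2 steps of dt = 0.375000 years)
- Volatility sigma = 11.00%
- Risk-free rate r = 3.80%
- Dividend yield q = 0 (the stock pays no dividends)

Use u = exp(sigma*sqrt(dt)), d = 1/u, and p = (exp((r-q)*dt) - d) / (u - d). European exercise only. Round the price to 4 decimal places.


Answer: Price = V(0,0) = 0.3130

Derivation:
dt = T/N = 0.375000
u = exp(sigma*sqrt(dt)) = 1.069682; d = 1/u = 0.934858
p = (exp((r-q)*dt) - d) / (u - d) = 0.589616
Discount per step: exp(-r*dt) = 0.985851
Stock lattice S(k, i) with i counting down-moves:
  k=0: S(0,0) = 24.6900
  k=1: S(1,0) = 26.4104; S(1,1) = 23.0816
  k=2: S(2,0) = 28.2508; S(2,1) = 24.6900; S(2,2) = 21.5780
Terminal payoffs V(N, i) = max(K - S_T, 0):
  V(2,0) = 0.000000; V(2,1) = 0.000000; V(2,2) = 1.911955
Backward induction: V(k, i) = exp(-r*dt) * [p * V(k+1, i) + (1-p) * V(k+1, i+1)].
  V(1,0) = exp(-r*dt) * [p*0.000000 + (1-p)*0.000000] = 0.000000
  V(1,1) = exp(-r*dt) * [p*0.000000 + (1-p)*1.911955] = 0.773533
  V(0,0) = exp(-r*dt) * [p*0.000000 + (1-p)*0.773533] = 0.312954


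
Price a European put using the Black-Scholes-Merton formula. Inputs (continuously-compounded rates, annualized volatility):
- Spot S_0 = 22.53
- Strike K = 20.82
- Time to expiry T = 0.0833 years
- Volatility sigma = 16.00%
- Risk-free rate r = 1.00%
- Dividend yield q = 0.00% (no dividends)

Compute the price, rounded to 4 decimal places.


d1 = (ln(S/K) + (r - q + 0.5*sigma^2) * T) / (sigma * sqrt(T)) = 1.75043442
d2 = d1 - sigma * sqrt(T) = 1.70425564
exp(-rT) = 0.99916735; exp(-qT) = 1.00000000
P = K * exp(-rT) * N(-d2) - S_0 * exp(-qT) * N(-d1)
N(-d1) = 0.04002169; N(-d2) = 0.04416667
P = 20.8200 * 0.99916735 * 0.04416667 - 22.5300 * 1.00000000 * 0.04002169 = 0.0171

Answer: Price = 0.0171


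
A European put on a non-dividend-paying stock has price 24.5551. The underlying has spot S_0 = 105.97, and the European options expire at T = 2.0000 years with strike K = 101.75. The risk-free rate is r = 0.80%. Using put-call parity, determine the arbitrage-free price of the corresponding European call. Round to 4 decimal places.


Put-call parity: C - P = S_0 * exp(-qT) - K * exp(-rT).
S_0 * exp(-qT) = 105.9700 * 1.00000000 = 105.97000000
K * exp(-rT) = 101.7500 * 0.98412732 = 100.13495482
C = P + S*exp(-qT) - K*exp(-rT)
C = 24.5551 + 105.97000000 - 100.13495482 = 30.3901

Answer: Call price = 30.3901


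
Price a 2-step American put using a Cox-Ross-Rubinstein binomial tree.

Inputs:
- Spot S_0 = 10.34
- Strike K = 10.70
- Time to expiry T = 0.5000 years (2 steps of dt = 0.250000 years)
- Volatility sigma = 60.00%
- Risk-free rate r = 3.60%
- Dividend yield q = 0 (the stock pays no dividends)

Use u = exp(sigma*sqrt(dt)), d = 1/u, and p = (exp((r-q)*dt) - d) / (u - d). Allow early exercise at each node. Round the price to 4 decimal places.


dt = T/N = 0.250000
u = exp(sigma*sqrt(dt)) = 1.349859; d = 1/u = 0.740818
p = (exp((r-q)*dt) - d) / (u - d) = 0.440402
Discount per step: exp(-r*dt) = 0.991040
Stock lattice S(k, i) with i counting down-moves:
  k=0: S(0,0) = 10.3400
  k=1: S(1,0) = 13.9575; S(1,1) = 7.6601
  k=2: S(2,0) = 18.8407; S(2,1) = 10.3400; S(2,2) = 5.6747
Terminal payoffs V(N, i) = max(K - S_T, 0):
  V(2,0) = 0.000000; V(2,1) = 0.360000; V(2,2) = 5.025288
Backward induction: V(k, i) = exp(-r*dt) * [p * V(k+1, i) + (1-p) * V(k+1, i+1)]; then take max(V_cont, immediate exercise) for American.
  V(1,0) = exp(-r*dt) * [p*0.000000 + (1-p)*0.360000] = 0.199650; exercise = 0.000000; V(1,0) = max -> 0.199650
  V(1,1) = exp(-r*dt) * [p*0.360000 + (1-p)*5.025288] = 2.944072; exercise = 3.039940; V(1,1) = max -> 3.039940
  V(0,0) = exp(-r*dt) * [p*0.199650 + (1-p)*3.039940] = 1.773043; exercise = 0.360000; V(0,0) = max -> 1.773043

Answer: Price = V(0,0) = 1.7730


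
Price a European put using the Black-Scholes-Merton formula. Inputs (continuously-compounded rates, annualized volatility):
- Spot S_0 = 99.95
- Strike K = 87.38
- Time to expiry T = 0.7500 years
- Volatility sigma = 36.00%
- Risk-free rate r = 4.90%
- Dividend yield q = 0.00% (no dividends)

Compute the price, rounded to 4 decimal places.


d1 = (ln(S/K) + (r - q + 0.5*sigma^2) * T) / (sigma * sqrt(T)) = 0.70486012
d2 = d1 - sigma * sqrt(T) = 0.39309098
exp(-rT) = 0.96391708; exp(-qT) = 1.00000000
P = K * exp(-rT) * N(-d2) - S_0 * exp(-qT) * N(-d1)
N(-d1) = 0.24044864; N(-d2) = 0.34712614
P = 87.3800 * 0.96391708 * 0.34712614 - 99.9500 * 1.00000000 * 0.24044864 = 5.2046

Answer: Price = 5.2046


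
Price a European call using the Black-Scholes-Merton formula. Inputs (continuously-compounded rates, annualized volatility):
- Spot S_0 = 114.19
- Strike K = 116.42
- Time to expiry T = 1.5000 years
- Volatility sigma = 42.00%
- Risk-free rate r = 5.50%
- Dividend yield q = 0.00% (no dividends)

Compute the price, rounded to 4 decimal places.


d1 = (ln(S/K) + (r - q + 0.5*sigma^2) * T) / (sigma * sqrt(T)) = 0.37998076
d2 = d1 - sigma * sqrt(T) = -0.13441208
exp(-rT) = 0.92081144; exp(-qT) = 1.00000000
C = S_0 * exp(-qT) * N(d1) - K * exp(-rT) * N(d2)
N(d1) = 0.64802015; N(d2) = 0.44653836
C = 114.1900 * 1.00000000 * 0.64802015 - 116.4200 * 0.92081144 * 0.44653836 = 26.1281

Answer: Price = 26.1281


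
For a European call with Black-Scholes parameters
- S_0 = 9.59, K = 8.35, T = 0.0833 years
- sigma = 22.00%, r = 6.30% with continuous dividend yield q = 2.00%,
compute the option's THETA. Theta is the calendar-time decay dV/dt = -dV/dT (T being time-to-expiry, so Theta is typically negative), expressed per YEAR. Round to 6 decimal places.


d1 = 2.2687650145; d2 = 2.2052691878
phi(d1) = 0.0304221025; exp(-qT) = 0.9983353870; exp(-rT) = 0.9947658462
Theta = -S*exp(-qT)*phi(d1)*sigma/(2*sqrt(T)) - r*K*exp(-rT)*N(d2) + q*S*exp(-qT)*N(d1)
N(d1) = 0.9883586902; N(d2) = 0.9862823947; sqrt(T) = 0.2886173938
Term 1 = -9.5900 * 0.9983353870 * 0.0304221025 * 0.2200 / (2 * 0.2886173938) = -0.1110080522
Term 2 = -0.0630 * 8.3500 * 0.9947658462 * 0.9862823947 = -0.5161181975
Term 3 = 0.0200 * 9.5900 * 0.9983353870 * 0.9883586902 = 0.1892516408
Theta = -0.1110080522 + (-0.5161181975) + (0.1892516408) = -0.437875

Answer: Theta = -0.437875


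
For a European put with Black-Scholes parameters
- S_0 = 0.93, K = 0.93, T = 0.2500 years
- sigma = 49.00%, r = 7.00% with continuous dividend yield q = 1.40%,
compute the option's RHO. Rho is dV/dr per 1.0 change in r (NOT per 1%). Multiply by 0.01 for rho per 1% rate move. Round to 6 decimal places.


Answer: Rho = -0.120186

Derivation:
d1 = 0.1796428571; d2 = -0.0653571429
phi(d1) = 0.3925566931; exp(-qT) = 0.9965061179; exp(-rT) = 0.9826522357
N(-d2) = 0.5260551769
Rho = -K*T*exp(-rT)*N(-d2) = -0.9300 * 0.2500 * 0.9826522357 * 0.5260551769 = -0.120186


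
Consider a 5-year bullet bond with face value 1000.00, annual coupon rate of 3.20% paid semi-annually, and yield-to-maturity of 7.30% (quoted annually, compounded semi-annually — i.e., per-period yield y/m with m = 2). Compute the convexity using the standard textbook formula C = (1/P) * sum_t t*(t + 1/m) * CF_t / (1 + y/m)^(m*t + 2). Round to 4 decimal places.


Coupon per period c = face * coupon_rate / m = 16.000000
Periods per year m = 2; per-period yield y/m = 0.036500
Number of cashflows N = 10
Cashflows (t years, CF_t, discount factor 1/(1+y/m)^(m*t), PV):
  t = 0.5000: CF_t = 16.000000, DF = 0.964785, PV = 15.436565
  t = 1.0000: CF_t = 16.000000, DF = 0.930811, PV = 14.892972
  t = 1.5000: CF_t = 16.000000, DF = 0.898033, PV = 14.368521
  t = 2.0000: CF_t = 16.000000, DF = 0.866409, PV = 13.862538
  t = 2.5000: CF_t = 16.000000, DF = 0.835898, PV = 13.374374
  t = 3.0000: CF_t = 16.000000, DF = 0.806462, PV = 12.903400
  t = 3.5000: CF_t = 16.000000, DF = 0.778063, PV = 12.449011
  t = 4.0000: CF_t = 16.000000, DF = 0.750664, PV = 12.010623
  t = 4.5000: CF_t = 16.000000, DF = 0.724230, PV = 11.587673
  t = 5.0000: CF_t = 1016.000000, DF = 0.698726, PV = 709.905668
Price P = sum_t PV_t = 830.791344
Convexity numerator sum_t t*(t + 1/m) * CF_t / (1+y/m)^(m*t + 2):
  t = 0.5000: term = 7.184260
  t = 1.0000: term = 20.793807
  t = 1.5000: term = 40.123121
  t = 2.0000: term = 64.516998
  t = 2.5000: term = 93.367580
  t = 3.0000: term = 126.111540
  t = 3.5000: term = 162.227420
  t = 4.0000: term = 201.233103
  t = 4.5000: term = 242.683433
  t = 5.0000: term = 18171.665115
Convexity = (1/P) * sum = 19129.906377 / 830.791344 = 23.026126

Answer: Convexity = 23.0261


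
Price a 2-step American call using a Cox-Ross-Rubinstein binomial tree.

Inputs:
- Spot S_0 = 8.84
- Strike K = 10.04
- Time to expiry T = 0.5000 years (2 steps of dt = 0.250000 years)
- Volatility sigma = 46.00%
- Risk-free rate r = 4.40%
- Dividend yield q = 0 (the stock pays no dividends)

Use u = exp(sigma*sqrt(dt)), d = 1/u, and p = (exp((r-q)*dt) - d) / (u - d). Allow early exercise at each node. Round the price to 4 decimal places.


dt = T/N = 0.250000
u = exp(sigma*sqrt(dt)) = 1.258600; d = 1/u = 0.794534
p = (exp((r-q)*dt) - d) / (u - d) = 0.466586
Discount per step: exp(-r*dt) = 0.989060
Stock lattice S(k, i) with i counting down-moves:
  k=0: S(0,0) = 8.8400
  k=1: S(1,0) = 11.1260; S(1,1) = 7.0237
  k=2: S(2,0) = 14.0032; S(2,1) = 8.8400; S(2,2) = 5.5805
Terminal payoffs V(N, i) = max(S_T - K, 0):
  V(2,0) = 3.963214; V(2,1) = 0.000000; V(2,2) = 0.000000
Backward induction: V(k, i) = exp(-r*dt) * [p * V(k+1, i) + (1-p) * V(k+1, i+1)]; then take max(V_cont, immediate exercise) for American.
  V(1,0) = exp(-r*dt) * [p*3.963214 + (1-p)*0.000000] = 1.828953; exercise = 1.086024; V(1,0) = max -> 1.828953
  V(1,1) = exp(-r*dt) * [p*0.000000 + (1-p)*0.000000] = 0.000000; exercise = 0.000000; V(1,1) = max -> 0.000000
  V(0,0) = exp(-r*dt) * [p*1.828953 + (1-p)*0.000000] = 0.844029; exercise = 0.000000; V(0,0) = max -> 0.844029

Answer: Price = V(0,0) = 0.8440


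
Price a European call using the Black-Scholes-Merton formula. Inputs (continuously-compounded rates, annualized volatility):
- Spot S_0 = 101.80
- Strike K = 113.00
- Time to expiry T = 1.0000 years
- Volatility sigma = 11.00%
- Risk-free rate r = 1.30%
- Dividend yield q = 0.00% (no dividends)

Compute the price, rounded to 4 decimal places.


d1 = (ln(S/K) + (r - q + 0.5*sigma^2) * T) / (sigma * sqrt(T)) = -0.77570650
d2 = d1 - sigma * sqrt(T) = -0.88570650
exp(-rT) = 0.98708414; exp(-qT) = 1.00000000
C = S_0 * exp(-qT) * N(d1) - K * exp(-rT) * N(d2)
N(d1) = 0.21896115; N(d2) = 0.18788785
C = 101.8000 * 1.00000000 * 0.21896115 - 113.0000 * 0.98708414 * 0.18788785 = 1.3331

Answer: Price = 1.3331


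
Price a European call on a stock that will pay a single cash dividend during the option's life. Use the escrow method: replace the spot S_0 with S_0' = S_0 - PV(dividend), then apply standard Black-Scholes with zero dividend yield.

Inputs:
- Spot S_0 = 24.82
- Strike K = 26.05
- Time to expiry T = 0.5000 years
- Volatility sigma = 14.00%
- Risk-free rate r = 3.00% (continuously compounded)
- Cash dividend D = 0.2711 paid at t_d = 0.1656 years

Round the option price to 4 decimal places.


PV(D) = D * exp(-r * t_d) = 0.2711 * 0.99504432 = 0.26975652
S_0' = S_0 - PV(D) = 24.8200 - 0.26975652 = 24.55024348
d1 = (ln(S_0'/K) + (r + sigma^2/2)*T) / (sigma*sqrt(T)) = -0.39795966
d2 = d1 - sigma*sqrt(T) = -0.49695461
exp(-rT) = 0.98511194
N(d1) = 0.34532996; N(d2) = 0.30961053
C = S_0' * N(d1) - K * exp(-rT) * N(d2) = 24.55024348 * 0.34532996 - 26.0500 * 0.98511194 * 0.30961053 = 0.5327

Answer: Price = 0.5327


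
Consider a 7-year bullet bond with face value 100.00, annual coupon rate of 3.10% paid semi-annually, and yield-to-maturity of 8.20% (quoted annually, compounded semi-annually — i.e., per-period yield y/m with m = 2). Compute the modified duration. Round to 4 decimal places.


Coupon per period c = face * coupon_rate / m = 1.550000
Periods per year m = 2; per-period yield y/m = 0.041000
Number of cashflows N = 14
Cashflows (t years, CF_t, discount factor 1/(1+y/m)^(m*t), PV):
  t = 0.5000: CF_t = 1.550000, DF = 0.960615, PV = 1.488953
  t = 1.0000: CF_t = 1.550000, DF = 0.922781, PV = 1.430310
  t = 1.5000: CF_t = 1.550000, DF = 0.886437, PV = 1.373977
  t = 2.0000: CF_t = 1.550000, DF = 0.851524, PV = 1.319863
  t = 2.5000: CF_t = 1.550000, DF = 0.817987, PV = 1.267880
  t = 3.0000: CF_t = 1.550000, DF = 0.785770, PV = 1.217944
  t = 3.5000: CF_t = 1.550000, DF = 0.754823, PV = 1.169975
  t = 4.0000: CF_t = 1.550000, DF = 0.725094, PV = 1.123895
  t = 4.5000: CF_t = 1.550000, DF = 0.696536, PV = 1.079630
  t = 5.0000: CF_t = 1.550000, DF = 0.669103, PV = 1.037109
  t = 5.5000: CF_t = 1.550000, DF = 0.642750, PV = 0.996262
  t = 6.0000: CF_t = 1.550000, DF = 0.617435, PV = 0.957024
  t = 6.5000: CF_t = 1.550000, DF = 0.593117, PV = 0.919332
  t = 7.0000: CF_t = 101.550000, DF = 0.569757, PV = 57.858839
Price P = sum_t PV_t = 73.240994
First compute Macaulay numerator sum_t t * PV_t:
  t * PV_t at t = 0.5000: 0.744476
  t * PV_t at t = 1.0000: 1.430310
  t * PV_t at t = 1.5000: 2.060966
  t * PV_t at t = 2.0000: 2.639726
  t * PV_t at t = 2.5000: 3.169699
  t * PV_t at t = 3.0000: 3.653832
  t * PV_t at t = 3.5000: 4.094913
  t * PV_t at t = 4.0000: 4.495581
  t * PV_t at t = 4.5000: 4.858337
  t * PV_t at t = 5.0000: 5.185545
  t * PV_t at t = 5.5000: 5.479442
  t * PV_t at t = 6.0000: 5.742146
  t * PV_t at t = 6.5000: 5.975656
  t * PV_t at t = 7.0000: 405.011873
Macaulay duration D = 454.542502 / 73.240994 = 6.206121
Modified duration = D / (1 + y/m) = 6.206121 / (1 + 0.041000) = 5.961692

Answer: Modified duration = 5.9617


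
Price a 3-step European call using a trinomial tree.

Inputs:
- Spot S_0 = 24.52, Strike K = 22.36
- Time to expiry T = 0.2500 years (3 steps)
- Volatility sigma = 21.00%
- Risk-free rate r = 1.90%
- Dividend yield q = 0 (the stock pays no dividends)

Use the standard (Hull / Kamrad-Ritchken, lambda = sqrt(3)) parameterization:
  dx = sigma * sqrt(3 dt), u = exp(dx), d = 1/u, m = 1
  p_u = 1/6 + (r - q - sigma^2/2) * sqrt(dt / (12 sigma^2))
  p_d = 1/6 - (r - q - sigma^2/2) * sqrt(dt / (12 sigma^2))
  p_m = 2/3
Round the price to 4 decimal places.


Answer: Price = V(0,0) = 2.4936

Derivation:
dt = T/N = 0.083333; dx = sigma*sqrt(3*dt) = 0.105000
u = exp(dx) = 1.110711; d = 1/u = 0.900325
p_u = 0.165456, p_m = 0.666667, p_d = 0.167877
Discount per step: exp(-r*dt) = 0.998418
Stock lattice S(k, j) with j the centered position index:
  k=0: S(0,+0) = 24.5200
  k=1: S(1,-1) = 22.0760; S(1,+0) = 24.5200; S(1,+1) = 27.2346
  k=2: S(2,-2) = 19.8755; S(2,-1) = 22.0760; S(2,+0) = 24.5200; S(2,+1) = 27.2346; S(2,+2) = 30.2498
  k=3: S(3,-3) = 17.8944; S(3,-2) = 19.8755; S(3,-1) = 22.0760; S(3,+0) = 24.5200; S(3,+1) = 27.2346; S(3,+2) = 30.2498; S(3,+3) = 33.5988
Terminal payoffs V(N, j) = max(S_T - K, 0):
  V(3,-3) = 0.000000; V(3,-2) = 0.000000; V(3,-1) = 0.000000; V(3,+0) = 2.160000; V(3,+1) = 4.874624; V(3,+2) = 7.889786; V(3,+3) = 11.238758
Backward induction: V(k, j) = exp(-r*dt) * [p_u * V(k+1, j+1) + p_m * V(k+1, j) + p_d * V(k+1, j-1)]
  V(2,-2) = exp(-r*dt) * [p_u*0.000000 + p_m*0.000000 + p_d*0.000000] = 0.000000
  V(2,-1) = exp(-r*dt) * [p_u*2.160000 + p_m*0.000000 + p_d*0.000000] = 0.356820
  V(2,+0) = exp(-r*dt) * [p_u*4.874624 + p_m*2.160000 + p_d*0.000000] = 2.242983
  V(2,+1) = exp(-r*dt) * [p_u*7.889786 + p_m*4.874624 + p_d*2.160000] = 4.909999
  V(2,+2) = exp(-r*dt) * [p_u*11.238758 + p_m*7.889786 + p_d*4.874624] = 7.925160
  V(1,-1) = exp(-r*dt) * [p_u*2.242983 + p_m*0.356820 + p_d*0.000000] = 0.608033
  V(1,+0) = exp(-r*dt) * [p_u*4.909999 + p_m*2.242983 + p_d*0.356820] = 2.363869
  V(1,+1) = exp(-r*dt) * [p_u*7.925160 + p_m*4.909999 + p_d*2.242983] = 4.953297
  V(0,+0) = exp(-r*dt) * [p_u*4.953297 + p_m*2.363869 + p_d*0.608033] = 2.493590


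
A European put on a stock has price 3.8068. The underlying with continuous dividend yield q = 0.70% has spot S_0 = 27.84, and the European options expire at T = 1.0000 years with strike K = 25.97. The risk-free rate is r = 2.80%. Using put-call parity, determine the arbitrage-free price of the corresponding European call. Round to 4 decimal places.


Put-call parity: C - P = S_0 * exp(-qT) - K * exp(-rT).
S_0 * exp(-qT) = 27.8400 * 0.99302444 = 27.64580049
K * exp(-rT) = 25.9700 * 0.97238837 = 25.25292589
C = P + S*exp(-qT) - K*exp(-rT)
C = 3.8068 + 27.64580049 - 25.25292589 = 6.1997

Answer: Call price = 6.1997


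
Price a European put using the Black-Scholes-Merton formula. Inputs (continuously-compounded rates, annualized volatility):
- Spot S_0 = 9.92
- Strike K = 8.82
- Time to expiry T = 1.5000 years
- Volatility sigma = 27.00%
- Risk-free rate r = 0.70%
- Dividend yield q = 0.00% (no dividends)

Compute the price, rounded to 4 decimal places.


Answer: Price = 0.7181

Derivation:
d1 = (ln(S/K) + (r - q + 0.5*sigma^2) * T) / (sigma * sqrt(T)) = 0.55251432
d2 = d1 - sigma * sqrt(T) = 0.22183320
exp(-rT) = 0.98955493; exp(-qT) = 1.00000000
P = K * exp(-rT) * N(-d2) - S_0 * exp(-qT) * N(-d1)
N(-d1) = 0.29029801; N(-d2) = 0.41222187
P = 8.8200 * 0.98955493 * 0.41222187 - 9.9200 * 1.00000000 * 0.29029801 = 0.7181


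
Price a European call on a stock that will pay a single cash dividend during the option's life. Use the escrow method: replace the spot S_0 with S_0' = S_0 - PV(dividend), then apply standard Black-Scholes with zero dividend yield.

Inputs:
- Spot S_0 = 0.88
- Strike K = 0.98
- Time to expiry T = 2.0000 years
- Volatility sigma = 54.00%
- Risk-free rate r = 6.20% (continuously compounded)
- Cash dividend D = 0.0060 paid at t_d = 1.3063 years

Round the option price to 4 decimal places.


PV(D) = D * exp(-r * t_d) = 0.0060 * 0.92220236 = 0.00553321
S_0' = S_0 - PV(D) = 0.8800 - 0.00553321 = 0.87446679
d1 = (ln(S_0'/K) + (r + sigma^2/2)*T) / (sigma*sqrt(T)) = 0.39501308
d2 = d1 - sigma*sqrt(T) = -0.36866224
exp(-rT) = 0.88337984
N(d1) = 0.65358338; N(d2) = 0.35618975
C = S_0' * N(d1) - K * exp(-rT) * N(d2) = 0.87446679 * 0.65358338 - 0.9800 * 0.88337984 * 0.35618975 = 0.2632

Answer: Price = 0.2632


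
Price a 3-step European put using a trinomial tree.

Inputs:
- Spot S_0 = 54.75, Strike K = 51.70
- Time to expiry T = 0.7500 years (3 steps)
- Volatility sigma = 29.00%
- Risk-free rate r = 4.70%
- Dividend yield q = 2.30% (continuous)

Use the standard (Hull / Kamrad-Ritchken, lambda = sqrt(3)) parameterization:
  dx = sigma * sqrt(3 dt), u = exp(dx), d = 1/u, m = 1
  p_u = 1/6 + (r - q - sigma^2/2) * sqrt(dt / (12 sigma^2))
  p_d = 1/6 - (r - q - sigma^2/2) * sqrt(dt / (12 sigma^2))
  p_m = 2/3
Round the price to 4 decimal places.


Answer: Price = V(0,0) = 3.4297

Derivation:
dt = T/N = 0.250000; dx = sigma*sqrt(3*dt) = 0.251147
u = exp(dx) = 1.285500; d = 1/u = 0.777908
p_u = 0.157683, p_m = 0.666667, p_d = 0.175650
Discount per step: exp(-r*dt) = 0.988319
Stock lattice S(k, j) with j the centered position index:
  k=0: S(0,+0) = 54.7500
  k=1: S(1,-1) = 42.5904; S(1,+0) = 54.7500; S(1,+1) = 70.3811
  k=2: S(2,-2) = 33.1314; S(2,-1) = 42.5904; S(2,+0) = 54.7500; S(2,+1) = 70.3811; S(2,+2) = 90.4749
  k=3: S(3,-3) = 25.7732; S(3,-2) = 33.1314; S(3,-1) = 42.5904; S(3,+0) = 54.7500; S(3,+1) = 70.3811; S(3,+2) = 90.4749; S(3,+3) = 116.3054
Terminal payoffs V(N, j) = max(K - S_T, 0):
  V(3,-3) = 25.926798; V(3,-2) = 18.568562; V(3,-1) = 9.109552; V(3,+0) = 0.000000; V(3,+1) = 0.000000; V(3,+2) = 0.000000; V(3,+3) = 0.000000
Backward induction: V(k, j) = exp(-r*dt) * [p_u * V(k+1, j+1) + p_m * V(k+1, j) + p_d * V(k+1, j-1)]
  V(2,-2) = exp(-r*dt) * [p_u*9.109552 + p_m*18.568562 + p_d*25.926798] = 18.154936
  V(2,-1) = exp(-r*dt) * [p_u*0.000000 + p_m*9.109552 + p_d*18.568562] = 9.225571
  V(2,+0) = exp(-r*dt) * [p_u*0.000000 + p_m*0.000000 + p_d*9.109552] = 1.581406
  V(2,+1) = exp(-r*dt) * [p_u*0.000000 + p_m*0.000000 + p_d*0.000000] = 0.000000
  V(2,+2) = exp(-r*dt) * [p_u*0.000000 + p_m*0.000000 + p_d*0.000000] = 0.000000
  V(1,-1) = exp(-r*dt) * [p_u*1.581406 + p_m*9.225571 + p_d*18.154936] = 9.476656
  V(1,+0) = exp(-r*dt) * [p_u*0.000000 + p_m*1.581406 + p_d*9.225571] = 2.643502
  V(1,+1) = exp(-r*dt) * [p_u*0.000000 + p_m*0.000000 + p_d*1.581406] = 0.274530
  V(0,+0) = exp(-r*dt) * [p_u*0.274530 + p_m*2.643502 + p_d*9.476656] = 3.429666


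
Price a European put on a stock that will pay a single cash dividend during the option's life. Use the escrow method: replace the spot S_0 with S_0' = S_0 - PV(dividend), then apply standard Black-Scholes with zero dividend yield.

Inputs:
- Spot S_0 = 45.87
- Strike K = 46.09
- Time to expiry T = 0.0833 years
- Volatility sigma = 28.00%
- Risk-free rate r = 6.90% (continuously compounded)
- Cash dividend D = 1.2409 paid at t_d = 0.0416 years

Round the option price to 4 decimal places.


PV(D) = D * exp(-r * t_d) = 1.2409 * 0.99713372 = 1.23734323
S_0' = S_0 - PV(D) = 45.8700 - 1.23734323 = 44.63265677
d1 = (ln(S_0'/K) + (r + sigma^2/2)*T) / (sigma*sqrt(T)) = -0.28605767
d2 = d1 - sigma*sqrt(T) = -0.36687054
exp(-rT) = 0.99426879
N(-d1) = 0.61258302; N(-d2) = 0.64314220
P = K * exp(-rT) * N(-d2) - S_0' * N(-d1) = 46.0900 * 0.99426879 * 0.64314220 - 44.63265677 * 0.61258302 = 2.1313

Answer: Price = 2.1313


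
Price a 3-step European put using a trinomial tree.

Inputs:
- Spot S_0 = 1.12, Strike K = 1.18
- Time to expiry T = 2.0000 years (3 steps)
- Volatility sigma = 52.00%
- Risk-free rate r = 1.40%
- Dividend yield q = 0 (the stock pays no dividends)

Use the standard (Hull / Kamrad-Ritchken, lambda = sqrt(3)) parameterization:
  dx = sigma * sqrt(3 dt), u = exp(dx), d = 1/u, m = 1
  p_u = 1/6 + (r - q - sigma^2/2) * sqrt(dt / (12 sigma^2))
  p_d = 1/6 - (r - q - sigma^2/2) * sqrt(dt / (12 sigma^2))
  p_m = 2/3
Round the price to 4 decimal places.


Answer: Price = V(0,0) = 0.3175

Derivation:
dt = T/N = 0.666667; dx = sigma*sqrt(3*dt) = 0.735391
u = exp(dx) = 2.086298; d = 1/u = 0.479318
p_u = 0.111730, p_m = 0.666667, p_d = 0.221603
Discount per step: exp(-r*dt) = 0.990710
Stock lattice S(k, j) with j the centered position index:
  k=0: S(0,+0) = 1.1200
  k=1: S(1,-1) = 0.5368; S(1,+0) = 1.1200; S(1,+1) = 2.3367
  k=2: S(2,-2) = 0.2573; S(2,-1) = 0.5368; S(2,+0) = 1.1200; S(2,+1) = 2.3367; S(2,+2) = 4.8750
  k=3: S(3,-3) = 0.1233; S(3,-2) = 0.2573; S(3,-1) = 0.5368; S(3,+0) = 1.1200; S(3,+1) = 2.3367; S(3,+2) = 4.8750; S(3,+3) = 10.1706
Terminal payoffs V(N, j) = max(K - S_T, 0):
  V(3,-3) = 1.056664; V(3,-2) = 0.922685; V(3,-1) = 0.643164; V(3,+0) = 0.060000; V(3,+1) = 0.000000; V(3,+2) = 0.000000; V(3,+3) = 0.000000
Backward induction: V(k, j) = exp(-r*dt) * [p_u * V(k+1, j+1) + p_m * V(k+1, j) + p_d * V(k+1, j-1)]
  V(2,-2) = exp(-r*dt) * [p_u*0.643164 + p_m*0.922685 + p_d*1.056664] = 0.912587
  V(2,-1) = exp(-r*dt) * [p_u*0.060000 + p_m*0.643164 + p_d*0.922685] = 0.634005
  V(2,+0) = exp(-r*dt) * [p_u*0.000000 + p_m*0.060000 + p_d*0.643164] = 0.180832
  V(2,+1) = exp(-r*dt) * [p_u*0.000000 + p_m*0.000000 + p_d*0.060000] = 0.013173
  V(2,+2) = exp(-r*dt) * [p_u*0.000000 + p_m*0.000000 + p_d*0.000000] = 0.000000
  V(1,-1) = exp(-r*dt) * [p_u*0.180832 + p_m*0.634005 + p_d*0.912587] = 0.639114
  V(1,+0) = exp(-r*dt) * [p_u*0.013173 + p_m*0.180832 + p_d*0.634005] = 0.260085
  V(1,+1) = exp(-r*dt) * [p_u*0.000000 + p_m*0.013173 + p_d*0.180832] = 0.048401
  V(0,+0) = exp(-r*dt) * [p_u*0.048401 + p_m*0.260085 + p_d*0.639114] = 0.317451


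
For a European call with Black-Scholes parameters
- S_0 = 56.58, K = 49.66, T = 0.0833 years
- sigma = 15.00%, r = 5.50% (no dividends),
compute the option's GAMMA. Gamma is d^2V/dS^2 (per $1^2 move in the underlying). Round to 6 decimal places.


Answer: Gamma = 0.001174

Derivation:
d1 = 3.1408227344; d2 = 3.0975301253
phi(d1) = 0.0028760937; exp(-qT) = 1.0000000000; exp(-rT) = 0.9954289791
Gamma = exp(-qT) * phi(d1) / (S * sigma * sqrt(T)) = 1.0000000000 * 0.0028760937 / (56.5800 * 0.1500 * 0.2886173938) = 0.001174


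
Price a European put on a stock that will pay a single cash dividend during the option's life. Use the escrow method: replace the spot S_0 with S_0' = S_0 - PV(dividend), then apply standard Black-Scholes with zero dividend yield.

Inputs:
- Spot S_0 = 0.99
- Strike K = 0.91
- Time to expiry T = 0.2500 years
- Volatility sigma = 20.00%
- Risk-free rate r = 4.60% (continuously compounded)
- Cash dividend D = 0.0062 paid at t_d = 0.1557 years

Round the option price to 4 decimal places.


Answer: Price = 0.0095

Derivation:
PV(D) = D * exp(-r * t_d) = 0.0062 * 0.99286339 = 0.00615575
S_0' = S_0 - PV(D) = 0.9900 - 0.00615575 = 0.98384425
d1 = (ln(S_0'/K) + (r + sigma^2/2)*T) / (sigma*sqrt(T)) = 0.94522999
d2 = d1 - sigma*sqrt(T) = 0.84522999
exp(-rT) = 0.98856587
N(-d1) = 0.17227073; N(-d2) = 0.19899122
P = K * exp(-rT) * N(-d2) - S_0' * N(-d1) = 0.9100 * 0.98856587 * 0.19899122 - 0.98384425 * 0.17227073 = 0.0095


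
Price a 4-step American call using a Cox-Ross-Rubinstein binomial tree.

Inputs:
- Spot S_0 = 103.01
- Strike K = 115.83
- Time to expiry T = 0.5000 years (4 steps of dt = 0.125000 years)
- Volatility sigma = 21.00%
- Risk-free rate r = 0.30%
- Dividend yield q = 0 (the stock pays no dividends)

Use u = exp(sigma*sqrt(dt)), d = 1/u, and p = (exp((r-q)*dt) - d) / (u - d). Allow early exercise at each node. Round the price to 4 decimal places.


dt = T/N = 0.125000
u = exp(sigma*sqrt(dt)) = 1.077072; d = 1/u = 0.928443
p = (exp((r-q)*dt) - d) / (u - d) = 0.483971
Discount per step: exp(-r*dt) = 0.999625
Stock lattice S(k, i) with i counting down-moves:
  k=0: S(0,0) = 103.0100
  k=1: S(1,0) = 110.9492; S(1,1) = 95.6389
  k=2: S(2,0) = 119.5003; S(2,1) = 103.0100; S(2,2) = 88.7953
  k=3: S(3,0) = 128.7104; S(3,1) = 110.9492; S(3,2) = 95.6389; S(3,3) = 82.4414
  k=4: S(4,0) = 138.6303; S(4,1) = 119.5003; S(4,2) = 103.0100; S(4,3) = 88.7953; S(4,4) = 76.5421
Terminal payoffs V(N, i) = max(S_T - K, 0):
  V(4,0) = 22.800333; V(4,1) = 3.670254; V(4,2) = 0.000000; V(4,3) = 0.000000; V(4,4) = 0.000000
Backward induction: V(k, i) = exp(-r*dt) * [p * V(k+1, i) + (1-p) * V(k+1, i+1)]; then take max(V_cont, immediate exercise) for American.
  V(3,0) = exp(-r*dt) * [p*22.800333 + (1-p)*3.670254] = 12.923801; exercise = 12.880373; V(3,0) = max -> 12.923801
  V(3,1) = exp(-r*dt) * [p*3.670254 + (1-p)*0.000000] = 1.775629; exercise = 0.000000; V(3,1) = max -> 1.775629
  V(3,2) = exp(-r*dt) * [p*0.000000 + (1-p)*0.000000] = 0.000000; exercise = 0.000000; V(3,2) = max -> 0.000000
  V(3,3) = exp(-r*dt) * [p*0.000000 + (1-p)*0.000000] = 0.000000; exercise = 0.000000; V(3,3) = max -> 0.000000
  V(2,0) = exp(-r*dt) * [p*12.923801 + (1-p)*1.775629] = 7.168326; exercise = 3.670254; V(2,0) = max -> 7.168326
  V(2,1) = exp(-r*dt) * [p*1.775629 + (1-p)*0.000000] = 0.859030; exercise = 0.000000; V(2,1) = max -> 0.859030
  V(2,2) = exp(-r*dt) * [p*0.000000 + (1-p)*0.000000] = 0.000000; exercise = 0.000000; V(2,2) = max -> 0.000000
  V(1,0) = exp(-r*dt) * [p*7.168326 + (1-p)*0.859030] = 3.911076; exercise = 0.000000; V(1,0) = max -> 3.911076
  V(1,1) = exp(-r*dt) * [p*0.859030 + (1-p)*0.000000] = 0.415589; exercise = 0.000000; V(1,1) = max -> 0.415589
  V(0,0) = exp(-r*dt) * [p*3.911076 + (1-p)*0.415589] = 2.106512; exercise = 0.000000; V(0,0) = max -> 2.106512

Answer: Price = V(0,0) = 2.1065


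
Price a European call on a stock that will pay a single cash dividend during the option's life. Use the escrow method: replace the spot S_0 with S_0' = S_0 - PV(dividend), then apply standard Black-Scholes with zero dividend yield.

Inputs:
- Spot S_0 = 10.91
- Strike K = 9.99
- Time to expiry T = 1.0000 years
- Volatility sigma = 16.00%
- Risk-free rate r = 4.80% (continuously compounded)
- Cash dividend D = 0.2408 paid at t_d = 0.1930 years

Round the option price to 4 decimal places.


Answer: Price = 1.3748

Derivation:
PV(D) = D * exp(-r * t_d) = 0.2408 * 0.99077878 = 0.23857953
S_0' = S_0 - PV(D) = 10.9100 - 0.23857953 = 10.67142047
d1 = (ln(S_0'/K) + (r + sigma^2/2)*T) / (sigma*sqrt(T)) = 0.79240370
d2 = d1 - sigma*sqrt(T) = 0.63240370
exp(-rT) = 0.95313379
N(d1) = 0.78593734; N(d2) = 0.73643844
C = S_0' * N(d1) - K * exp(-rT) * N(d2) = 10.67142047 * 0.78593734 - 9.9900 * 0.95313379 * 0.73643844 = 1.3748


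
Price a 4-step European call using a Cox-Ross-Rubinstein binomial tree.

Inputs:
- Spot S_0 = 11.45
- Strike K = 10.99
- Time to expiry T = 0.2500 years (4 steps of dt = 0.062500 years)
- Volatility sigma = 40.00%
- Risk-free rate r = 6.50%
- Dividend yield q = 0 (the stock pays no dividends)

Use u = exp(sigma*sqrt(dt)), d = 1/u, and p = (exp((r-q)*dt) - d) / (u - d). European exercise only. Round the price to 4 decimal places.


Answer: Price = V(0,0) = 1.2535

Derivation:
dt = T/N = 0.062500
u = exp(sigma*sqrt(dt)) = 1.105171; d = 1/u = 0.904837
p = (exp((r-q)*dt) - d) / (u - d) = 0.495341
Discount per step: exp(-r*dt) = 0.995946
Stock lattice S(k, i) with i counting down-moves:
  k=0: S(0,0) = 11.4500
  k=1: S(1,0) = 12.6542; S(1,1) = 10.3604
  k=2: S(2,0) = 13.9851; S(2,1) = 11.4500; S(2,2) = 9.3745
  k=3: S(3,0) = 15.4559; S(3,1) = 12.6542; S(3,2) = 10.3604; S(3,3) = 8.4824
  k=4: S(4,0) = 17.0814; S(4,1) = 13.9851; S(4,2) = 11.4500; S(4,3) = 9.3745; S(4,4) = 7.6752
Terminal payoffs V(N, i) = max(S_T - K, 0):
  V(4,0) = 6.091393; V(4,1) = 2.995062; V(4,2) = 0.460000; V(4,3) = 0.000000; V(4,4) = 0.000000
Backward induction: V(k, i) = exp(-r*dt) * [p * V(k+1, i) + (1-p) * V(k+1, i+1)].
  V(3,0) = exp(-r*dt) * [p*6.091393 + (1-p)*2.995062] = 4.510440
  V(3,1) = exp(-r*dt) * [p*2.995062 + (1-p)*0.460000] = 1.708763
  V(3,2) = exp(-r*dt) * [p*0.460000 + (1-p)*0.000000] = 0.226933
  V(3,3) = exp(-r*dt) * [p*0.000000 + (1-p)*0.000000] = 0.000000
  V(2,0) = exp(-r*dt) * [p*4.510440 + (1-p)*1.708763] = 3.083994
  V(2,1) = exp(-r*dt) * [p*1.708763 + (1-p)*0.226933] = 0.957048
  V(2,2) = exp(-r*dt) * [p*0.226933 + (1-p)*0.000000] = 0.111953
  V(1,0) = exp(-r*dt) * [p*3.083994 + (1-p)*0.957048] = 2.002459
  V(1,1) = exp(-r*dt) * [p*0.957048 + (1-p)*0.111953] = 0.528412
  V(0,0) = exp(-r*dt) * [p*2.002459 + (1-p)*0.528412] = 1.253465
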